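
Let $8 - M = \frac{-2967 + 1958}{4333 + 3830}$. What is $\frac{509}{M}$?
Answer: $\frac{4154967}{66313} \approx 62.657$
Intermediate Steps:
$M = \frac{66313}{8163}$ ($M = 8 - \frac{-2967 + 1958}{4333 + 3830} = 8 - - \frac{1009}{8163} = 8 + \frac{1009}{8163} = \frac{66313}{8163} \approx 8.1236$)
$\frac{509}{M} = \frac{509}{\frac{66313}{8163}} = 509 \cdot \frac{8163}{66313} = \frac{4154967}{66313}$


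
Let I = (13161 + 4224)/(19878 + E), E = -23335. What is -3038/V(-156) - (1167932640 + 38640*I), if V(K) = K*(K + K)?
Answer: -98241301910878063/84129552 ≈ -1.1677e+9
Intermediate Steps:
V(K) = 2*K² (V(K) = K*(2*K) = 2*K²)
I = -17385/3457 (I = (13161 + 4224)/(19878 - 23335) = 17385/(-3457) = 17385*(-1/3457) = -17385/3457 ≈ -5.0289)
-3038/V(-156) - (1167932640 + 38640*I) = -3038/(2*(-156)²) - 38640/(1/(30226 - 17385/3457)) = -3038/(2*24336) - 38640/(1/(104473897/3457)) = -3038/48672 - 38640/3457/104473897 = -3038*1/48672 - 38640*104473897/3457 = -1519/24336 - 4036871380080/3457 = -98241301910878063/84129552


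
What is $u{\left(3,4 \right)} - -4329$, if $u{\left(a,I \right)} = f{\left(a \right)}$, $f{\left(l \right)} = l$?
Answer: $4332$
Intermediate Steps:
$u{\left(a,I \right)} = a$
$u{\left(3,4 \right)} - -4329 = 3 - -4329 = 3 + 4329 = 4332$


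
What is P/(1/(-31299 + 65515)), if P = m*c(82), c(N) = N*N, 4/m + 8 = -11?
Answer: -920273536/19 ≈ -4.8435e+7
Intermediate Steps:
m = -4/19 (m = 4/(-8 - 11) = 4/(-19) = 4*(-1/19) = -4/19 ≈ -0.21053)
c(N) = N²
P = -26896/19 (P = -4/19*82² = -4/19*6724 = -26896/19 ≈ -1415.6)
P/(1/(-31299 + 65515)) = -26896/(19*(1/(-31299 + 65515))) = -26896/(19*(1/34216)) = -26896/(19*1/34216) = -26896/19*34216 = -920273536/19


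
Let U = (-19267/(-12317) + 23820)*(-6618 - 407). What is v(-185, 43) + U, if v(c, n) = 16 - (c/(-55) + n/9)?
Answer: -204059454130699/1219383 ≈ -1.6735e+8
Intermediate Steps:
U = -2061206704175/12317 (U = (-19267*(-1/12317) + 23820)*(-7025) = (19267/12317 + 23820)*(-7025) = (293410207/12317)*(-7025) = -2061206704175/12317 ≈ -1.6735e+8)
v(c, n) = 16 - n/9 + c/55 (v(c, n) = 16 - (c*(-1/55) + n*(1/9)) = 16 - (-c/55 + n/9) = 16 + (-n/9 + c/55) = 16 - n/9 + c/55)
v(-185, 43) + U = (16 - 1/9*43 + (1/55)*(-185)) - 2061206704175/12317 = (16 - 43/9 - 37/11) - 2061206704175/12317 = 778/99 - 2061206704175/12317 = -204059454130699/1219383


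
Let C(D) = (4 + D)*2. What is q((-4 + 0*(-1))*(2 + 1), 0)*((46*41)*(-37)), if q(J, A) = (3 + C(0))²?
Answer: -8443622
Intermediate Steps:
C(D) = 8 + 2*D
q(J, A) = 121 (q(J, A) = (3 + (8 + 2*0))² = (3 + (8 + 0))² = (3 + 8)² = 11² = 121)
q((-4 + 0*(-1))*(2 + 1), 0)*((46*41)*(-37)) = 121*((46*41)*(-37)) = 121*(1886*(-37)) = 121*(-69782) = -8443622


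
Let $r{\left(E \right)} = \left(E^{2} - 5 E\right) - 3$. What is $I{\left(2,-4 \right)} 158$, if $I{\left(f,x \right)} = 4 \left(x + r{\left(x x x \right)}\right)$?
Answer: $2786488$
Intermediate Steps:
$r{\left(E \right)} = -3 + E^{2} - 5 E$
$I{\left(f,x \right)} = -12 - 20 x^{3} + 4 x + 4 x^{6}$ ($I{\left(f,x \right)} = 4 \left(x - \left(3 - x^{6} + 5 x x x\right)\right) = 4 \left(x - \left(3 - x^{6} + 5 x^{2} x\right)\right) = 4 \left(x - \left(3 - x^{6} + 5 x^{3}\right)\right) = 4 \left(-3 + x + x^{6} - 5 x^{3}\right) = -12 - 20 x^{3} + 4 x + 4 x^{6}$)
$I{\left(2,-4 \right)} 158 = \left(-12 - 20 \left(-4\right)^{3} + 4 \left(-4\right) + 4 \left(-4\right)^{6}\right) 158 = \left(-12 - -1280 - 16 + 4 \cdot 4096\right) 158 = \left(-12 + 1280 - 16 + 16384\right) 158 = 17636 \cdot 158 = 2786488$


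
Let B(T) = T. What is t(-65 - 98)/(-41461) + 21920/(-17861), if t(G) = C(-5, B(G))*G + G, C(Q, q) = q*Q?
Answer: 1466830768/740534921 ≈ 1.9808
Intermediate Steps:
C(Q, q) = Q*q
t(G) = G - 5*G**2 (t(G) = (-5*G)*G + G = -5*G**2 + G = G - 5*G**2)
t(-65 - 98)/(-41461) + 21920/(-17861) = ((-65 - 98)*(1 - 5*(-65 - 98)))/(-41461) + 21920/(-17861) = -163*(1 - 5*(-163))*(-1/41461) + 21920*(-1/17861) = -163*(1 + 815)*(-1/41461) - 21920/17861 = -163*816*(-1/41461) - 21920/17861 = -133008*(-1/41461) - 21920/17861 = 133008/41461 - 21920/17861 = 1466830768/740534921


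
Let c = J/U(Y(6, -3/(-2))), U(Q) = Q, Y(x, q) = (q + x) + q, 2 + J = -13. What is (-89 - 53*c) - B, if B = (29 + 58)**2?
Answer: -22709/3 ≈ -7569.7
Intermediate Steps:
J = -15 (J = -2 - 13 = -15)
Y(x, q) = x + 2*q
c = -5/3 (c = -15/(6 + 2*(-3/(-2))) = -15/(6 + 2*(-3*(-1/2))) = -15/(6 + 2*(3/2)) = -15/(6 + 3) = -15/9 = -15*1/9 = -5/3 ≈ -1.6667)
B = 7569 (B = 87**2 = 7569)
(-89 - 53*c) - B = (-89 - 53*(-5/3)) - 1*7569 = (-89 + 265/3) - 7569 = -2/3 - 7569 = -22709/3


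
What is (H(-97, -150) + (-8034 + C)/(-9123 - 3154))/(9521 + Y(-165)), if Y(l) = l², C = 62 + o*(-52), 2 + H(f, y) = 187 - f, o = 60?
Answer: 1736603/225565321 ≈ 0.0076989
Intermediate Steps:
H(f, y) = 185 - f (H(f, y) = -2 + (187 - f) = 185 - f)
C = -3058 (C = 62 + 60*(-52) = 62 - 3120 = -3058)
(H(-97, -150) + (-8034 + C)/(-9123 - 3154))/(9521 + Y(-165)) = ((185 - 1*(-97)) + (-8034 - 3058)/(-9123 - 3154))/(9521 + (-165)²) = ((185 + 97) - 11092/(-12277))/(9521 + 27225) = (282 - 11092*(-1/12277))/36746 = (282 + 11092/12277)*(1/36746) = (3473206/12277)*(1/36746) = 1736603/225565321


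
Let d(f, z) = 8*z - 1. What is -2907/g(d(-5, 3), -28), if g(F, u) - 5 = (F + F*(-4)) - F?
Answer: 969/29 ≈ 33.414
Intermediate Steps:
d(f, z) = -1 + 8*z
g(F, u) = 5 - 4*F (g(F, u) = 5 + ((F + F*(-4)) - F) = 5 + ((F - 4*F) - F) = 5 + (-3*F - F) = 5 - 4*F)
-2907/g(d(-5, 3), -28) = -2907/(5 - 4*(-1 + 8*3)) = -2907/(5 - 4*(-1 + 24)) = -2907/(5 - 4*23) = -2907/(5 - 92) = -2907/(-87) = -2907*(-1/87) = 969/29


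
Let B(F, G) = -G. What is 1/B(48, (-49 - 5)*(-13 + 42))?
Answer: 1/1566 ≈ 0.00063857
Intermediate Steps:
1/B(48, (-49 - 5)*(-13 + 42)) = 1/(-(-49 - 5)*(-13 + 42)) = 1/(-(-54)*29) = 1/(-1*(-1566)) = 1/1566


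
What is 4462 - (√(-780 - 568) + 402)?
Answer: 4060 - 2*I*√337 ≈ 4060.0 - 36.715*I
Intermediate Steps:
4462 - (√(-780 - 568) + 402) = 4462 - (√(-1348) + 402) = 4462 - (2*I*√337 + 402) = 4462 - (402 + 2*I*√337) = 4462 + (-402 - 2*I*√337) = 4060 - 2*I*√337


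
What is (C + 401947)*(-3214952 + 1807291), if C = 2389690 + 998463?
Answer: -5335175956100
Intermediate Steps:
C = 3388153
(C + 401947)*(-3214952 + 1807291) = (3388153 + 401947)*(-3214952 + 1807291) = 3790100*(-1407661) = -5335175956100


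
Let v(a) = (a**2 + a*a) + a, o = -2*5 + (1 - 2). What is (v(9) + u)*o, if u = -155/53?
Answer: -97988/53 ≈ -1848.8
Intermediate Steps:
u = -155/53 (u = -155*1/53 = -155/53 ≈ -2.9245)
o = -11 (o = -10 - 1 = -11)
v(a) = a + 2*a**2 (v(a) = (a**2 + a**2) + a = 2*a**2 + a = a + 2*a**2)
(v(9) + u)*o = (9*(1 + 2*9) - 155/53)*(-11) = (9*(1 + 18) - 155/53)*(-11) = (9*19 - 155/53)*(-11) = (171 - 155/53)*(-11) = (8908/53)*(-11) = -97988/53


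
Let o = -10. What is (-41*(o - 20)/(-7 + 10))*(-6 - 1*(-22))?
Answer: 6560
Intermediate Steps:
(-41*(o - 20)/(-7 + 10))*(-6 - 1*(-22)) = (-41*(-10 - 20)/(-7 + 10))*(-6 - 1*(-22)) = (-(-1230)/3)*(-6 + 22) = -(-1230)/3*16 = -41*(-10)*16 = 410*16 = 6560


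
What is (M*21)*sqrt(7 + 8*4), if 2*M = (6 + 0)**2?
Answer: 378*sqrt(39) ≈ 2360.6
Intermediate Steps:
M = 18 (M = (6 + 0)**2/2 = (1/2)*6**2 = (1/2)*36 = 18)
(M*21)*sqrt(7 + 8*4) = (18*21)*sqrt(7 + 8*4) = 378*sqrt(7 + 32) = 378*sqrt(39)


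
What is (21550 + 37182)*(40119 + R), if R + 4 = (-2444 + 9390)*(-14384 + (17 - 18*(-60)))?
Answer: -5418108461284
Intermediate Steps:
R = -92291506 (R = -4 + (-2444 + 9390)*(-14384 + (17 - 18*(-60))) = -4 + 6946*(-14384 + (17 + 1080)) = -4 + 6946*(-14384 + 1097) = -4 + 6946*(-13287) = -4 - 92291502 = -92291506)
(21550 + 37182)*(40119 + R) = (21550 + 37182)*(40119 - 92291506) = 58732*(-92251387) = -5418108461284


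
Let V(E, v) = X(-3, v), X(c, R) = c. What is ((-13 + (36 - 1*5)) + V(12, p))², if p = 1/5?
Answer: 225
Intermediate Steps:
p = ⅕ ≈ 0.20000
V(E, v) = -3
((-13 + (36 - 1*5)) + V(12, p))² = ((-13 + (36 - 1*5)) - 3)² = ((-13 + (36 - 5)) - 3)² = ((-13 + 31) - 3)² = (18 - 3)² = 15² = 225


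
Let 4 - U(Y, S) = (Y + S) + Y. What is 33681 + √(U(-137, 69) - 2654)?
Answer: 33681 + I*√2445 ≈ 33681.0 + 49.447*I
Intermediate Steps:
U(Y, S) = 4 - S - 2*Y (U(Y, S) = 4 - ((Y + S) + Y) = 4 - ((S + Y) + Y) = 4 - (S + 2*Y) = 4 + (-S - 2*Y) = 4 - S - 2*Y)
33681 + √(U(-137, 69) - 2654) = 33681 + √((4 - 1*69 - 2*(-137)) - 2654) = 33681 + √((4 - 69 + 274) - 2654) = 33681 + √(209 - 2654) = 33681 + √(-2445) = 33681 + I*√2445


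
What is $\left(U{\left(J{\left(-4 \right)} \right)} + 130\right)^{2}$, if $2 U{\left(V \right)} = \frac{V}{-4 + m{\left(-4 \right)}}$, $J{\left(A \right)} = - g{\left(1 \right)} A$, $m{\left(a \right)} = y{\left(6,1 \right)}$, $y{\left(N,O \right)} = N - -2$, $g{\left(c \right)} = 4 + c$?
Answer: $\frac{70225}{4} \approx 17556.0$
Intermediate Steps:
$y{\left(N,O \right)} = 2 + N$ ($y{\left(N,O \right)} = N + 2 = 2 + N$)
$m{\left(a \right)} = 8$ ($m{\left(a \right)} = 2 + 6 = 8$)
$J{\left(A \right)} = - 5 A$ ($J{\left(A \right)} = - (4 + 1) A = \left(-1\right) 5 A = - 5 A$)
$U{\left(V \right)} = \frac{V}{8}$ ($U{\left(V \right)} = \frac{\frac{1}{-4 + 8} V}{2} = \frac{\frac{1}{4} V}{2} = \frac{V}{8}$)
$\left(U{\left(J{\left(-4 \right)} \right)} + 130\right)^{2} = \left(\frac{\left(-5\right) \left(-4\right)}{8} + 130\right)^{2} = \left(\frac{1}{8} \cdot 20 + 130\right)^{2} = \left(\frac{5}{2} + 130\right)^{2} = \left(\frac{265}{2}\right)^{2} = \frac{70225}{4}$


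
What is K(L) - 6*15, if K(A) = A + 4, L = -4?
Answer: -90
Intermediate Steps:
K(A) = 4 + A
K(L) - 6*15 = (4 - 4) - 6*15 = 0 - 90 = -90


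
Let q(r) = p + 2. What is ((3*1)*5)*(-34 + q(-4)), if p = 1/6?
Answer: -955/2 ≈ -477.50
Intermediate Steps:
p = ⅙ ≈ 0.16667
q(r) = 13/6 (q(r) = ⅙ + 2 = 13/6)
((3*1)*5)*(-34 + q(-4)) = ((3*1)*5)*(-34 + 13/6) = (3*5)*(-191/6) = 15*(-191/6) = -955/2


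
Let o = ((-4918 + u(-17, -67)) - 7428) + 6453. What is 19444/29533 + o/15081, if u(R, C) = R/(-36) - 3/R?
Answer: 6632753231/24779722716 ≈ 0.26767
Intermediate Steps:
u(R, C) = -3/R - R/36 (u(R, C) = R*(-1/36) - 3/R = -R/36 - 3/R = -3/R - R/36)
o = -3606119/612 (o = ((-4918 + (-3/(-17) - 1/36*(-17))) - 7428) + 6453 = ((-4918 + (-3*(-1/17) + 17/36)) - 7428) + 6453 = ((-4918 + (3/17 + 17/36)) - 7428) + 6453 = ((-4918 + 397/612) - 7428) + 6453 = (-3009419/612 - 7428) + 6453 = -7555355/612 + 6453 = -3606119/612 ≈ -5892.4)
19444/29533 + o/15081 = 19444/29533 - 3606119/612/15081 = 19444*(1/29533) - 3606119/612*1/15081 = 19444/29533 - 327829/839052 = 6632753231/24779722716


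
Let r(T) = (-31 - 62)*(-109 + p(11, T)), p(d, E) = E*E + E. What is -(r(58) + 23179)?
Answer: 284930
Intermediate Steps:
p(d, E) = E + E**2 (p(d, E) = E**2 + E = E + E**2)
r(T) = 10137 - 93*T*(1 + T) (r(T) = (-31 - 62)*(-109 + T*(1 + T)) = -93*(-109 + T*(1 + T)) = 10137 - 93*T*(1 + T))
-(r(58) + 23179) = -((10137 - 93*58*(1 + 58)) + 23179) = -((10137 - 93*58*59) + 23179) = -((10137 - 318246) + 23179) = -(-308109 + 23179) = -1*(-284930) = 284930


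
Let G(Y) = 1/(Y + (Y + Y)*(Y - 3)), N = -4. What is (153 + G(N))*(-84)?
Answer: -167097/13 ≈ -12854.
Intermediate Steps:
G(Y) = 1/(Y + 2*Y*(-3 + Y)) (G(Y) = 1/(Y + (2*Y)*(-3 + Y)) = 1/(Y + 2*Y*(-3 + Y)))
(153 + G(N))*(-84) = (153 + 1/((-4)*(-5 + 2*(-4))))*(-84) = (153 - 1/(4*(-5 - 8)))*(-84) = (153 - 1/4/(-13))*(-84) = (153 - 1/4*(-1/13))*(-84) = (153 + 1/52)*(-84) = (7957/52)*(-84) = -167097/13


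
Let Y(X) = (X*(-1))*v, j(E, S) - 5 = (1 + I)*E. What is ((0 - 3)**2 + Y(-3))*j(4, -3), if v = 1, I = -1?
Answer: 60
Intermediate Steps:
j(E, S) = 5 (j(E, S) = 5 + (1 - 1)*E = 5 + 0*E = 5 + 0 = 5)
Y(X) = -X (Y(X) = (X*(-1))*1 = -X*1 = -X)
((0 - 3)**2 + Y(-3))*j(4, -3) = ((0 - 3)**2 - 1*(-3))*5 = ((-3)**2 + 3)*5 = (9 + 3)*5 = 12*5 = 60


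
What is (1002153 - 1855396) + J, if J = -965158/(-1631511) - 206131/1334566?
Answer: -1857815466671262431/2177359109226 ≈ -8.5324e+5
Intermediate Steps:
J = 951762057487/2177359109226 (J = -965158*(-1/1631511) - 206131*1/1334566 = 965158/1631511 - 206131/1334566 = 951762057487/2177359109226 ≈ 0.43712)
(1002153 - 1855396) + J = (1002153 - 1855396) + 951762057487/2177359109226 = -853243 + 951762057487/2177359109226 = -1857815466671262431/2177359109226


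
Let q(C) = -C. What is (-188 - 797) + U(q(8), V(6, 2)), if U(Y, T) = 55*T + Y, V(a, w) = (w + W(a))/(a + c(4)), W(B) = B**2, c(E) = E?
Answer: -784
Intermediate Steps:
V(a, w) = (w + a**2)/(4 + a) (V(a, w) = (w + a**2)/(a + 4) = (w + a**2)/(4 + a))
U(Y, T) = Y + 55*T
(-188 - 797) + U(q(8), V(6, 2)) = (-188 - 797) + (-1*8 + 55*((2 + 6**2)/(4 + 6))) = -985 + (-8 + 55*((2 + 36)/10)) = -985 + (-8 + 55*((1/10)*38)) = -985 + (-8 + 55*(19/5)) = -985 + (-8 + 209) = -985 + 201 = -784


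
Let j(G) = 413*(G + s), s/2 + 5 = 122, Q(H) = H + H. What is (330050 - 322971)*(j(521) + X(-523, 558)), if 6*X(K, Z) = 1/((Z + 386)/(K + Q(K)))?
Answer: 4167451168563/1888 ≈ 2.2073e+9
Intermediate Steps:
Q(H) = 2*H
s = 234 (s = -10 + 2*122 = -10 + 244 = 234)
X(K, Z) = K/(2*(386 + Z)) (X(K, Z) = 1/(6*(((Z + 386)/(K + 2*K)))) = 1/(6*(((386 + Z)/((3*K))))) = 1/(6*(((386 + Z)*(1/(3*K))))) = 1/(6*(((386 + Z)/(3*K)))) = (3*K/(386 + Z))/6 = K/(2*(386 + Z)))
j(G) = 96642 + 413*G (j(G) = 413*(G + 234) = 413*(234 + G) = 96642 + 413*G)
(330050 - 322971)*(j(521) + X(-523, 558)) = (330050 - 322971)*((96642 + 413*521) + (½)*(-523)/(386 + 558)) = 7079*((96642 + 215173) + (½)*(-523)/944) = 7079*(311815 + (½)*(-523)*(1/944)) = 7079*(311815 - 523/1888) = 7079*(588706197/1888) = 4167451168563/1888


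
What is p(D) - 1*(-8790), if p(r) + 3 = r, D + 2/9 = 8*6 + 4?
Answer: 79549/9 ≈ 8838.8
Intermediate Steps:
D = 466/9 (D = -2/9 + (8*6 + 4) = -2/9 + (48 + 4) = -2/9 + 52 = 466/9 ≈ 51.778)
p(r) = -3 + r
p(D) - 1*(-8790) = (-3 + 466/9) - 1*(-8790) = 439/9 + 8790 = 79549/9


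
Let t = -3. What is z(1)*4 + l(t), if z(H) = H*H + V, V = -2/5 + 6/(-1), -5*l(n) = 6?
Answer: -114/5 ≈ -22.800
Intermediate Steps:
l(n) = -6/5 (l(n) = -⅕*6 = -6/5)
V = -32/5 (V = -2*⅕ + 6*(-1) = -⅖ - 6 = -32/5 ≈ -6.4000)
z(H) = -32/5 + H² (z(H) = H*H - 32/5 = H² - 32/5 = -32/5 + H²)
z(1)*4 + l(t) = (-32/5 + 1²)*4 - 6/5 = (-32/5 + 1)*4 - 6/5 = -27/5*4 - 6/5 = -108/5 - 6/5 = -114/5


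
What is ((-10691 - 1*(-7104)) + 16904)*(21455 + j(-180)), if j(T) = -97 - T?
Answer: 286821546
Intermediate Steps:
((-10691 - 1*(-7104)) + 16904)*(21455 + j(-180)) = ((-10691 - 1*(-7104)) + 16904)*(21455 + (-97 - 1*(-180))) = ((-10691 + 7104) + 16904)*(21455 + (-97 + 180)) = (-3587 + 16904)*(21455 + 83) = 13317*21538 = 286821546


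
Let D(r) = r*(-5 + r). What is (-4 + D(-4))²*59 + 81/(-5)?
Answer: 301999/5 ≈ 60400.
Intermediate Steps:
(-4 + D(-4))²*59 + 81/(-5) = (-4 - 4*(-5 - 4))²*59 + 81/(-5) = (-4 - 4*(-9))²*59 - ⅕*81 = (-4 + 36)²*59 - 81/5 = 32²*59 - 81/5 = 1024*59 - 81/5 = 60416 - 81/5 = 301999/5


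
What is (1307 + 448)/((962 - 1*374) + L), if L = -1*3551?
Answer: -1755/2963 ≈ -0.59231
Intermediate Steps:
L = -3551
(1307 + 448)/((962 - 1*374) + L) = (1307 + 448)/((962 - 1*374) - 3551) = 1755/((962 - 374) - 3551) = 1755/(588 - 3551) = 1755/(-2963) = 1755*(-1/2963) = -1755/2963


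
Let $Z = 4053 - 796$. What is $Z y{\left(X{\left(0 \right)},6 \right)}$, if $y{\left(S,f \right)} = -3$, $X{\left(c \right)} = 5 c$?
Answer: $-9771$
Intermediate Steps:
$Z = 3257$ ($Z = 4053 - 796 = 3257$)
$Z y{\left(X{\left(0 \right)},6 \right)} = 3257 \left(-3\right) = -9771$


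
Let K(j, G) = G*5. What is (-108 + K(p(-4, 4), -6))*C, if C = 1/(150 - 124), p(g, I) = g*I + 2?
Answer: -69/13 ≈ -5.3077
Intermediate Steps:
p(g, I) = 2 + I*g (p(g, I) = I*g + 2 = 2 + I*g)
C = 1/26 ≈ 0.038462
K(j, G) = 5*G
(-108 + K(p(-4, 4), -6))*C = (-108 + 5*(-6))*(1/26) = (-108 - 30)*(1/26) = -138*1/26 = -69/13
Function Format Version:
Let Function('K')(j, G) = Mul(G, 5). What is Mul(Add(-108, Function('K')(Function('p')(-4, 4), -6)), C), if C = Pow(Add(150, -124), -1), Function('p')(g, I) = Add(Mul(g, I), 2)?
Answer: Rational(-69, 13) ≈ -5.3077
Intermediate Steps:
Function('p')(g, I) = Add(2, Mul(I, g)) (Function('p')(g, I) = Add(Mul(I, g), 2) = Add(2, Mul(I, g)))
C = Rational(1, 26) (C = Pow(26, -1) = Rational(1, 26) ≈ 0.038462)
Function('K')(j, G) = Mul(5, G)
Mul(Add(-108, Function('K')(Function('p')(-4, 4), -6)), C) = Mul(Add(-108, Mul(5, -6)), Rational(1, 26)) = Mul(Add(-108, -30), Rational(1, 26)) = Mul(-138, Rational(1, 26)) = Rational(-69, 13)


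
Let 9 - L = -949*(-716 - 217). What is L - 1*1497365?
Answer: -2382773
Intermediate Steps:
L = -885408 (L = 9 - (-949)*(-716 - 217) = 9 - (-949)*(-933) = 9 - 1*885417 = 9 - 885417 = -885408)
L - 1*1497365 = -885408 - 1*1497365 = -885408 - 1497365 = -2382773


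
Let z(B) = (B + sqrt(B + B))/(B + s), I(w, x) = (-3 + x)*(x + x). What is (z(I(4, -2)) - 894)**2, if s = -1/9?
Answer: 25550746956/32041 - 5754456*sqrt(10)/32041 ≈ 7.9687e+5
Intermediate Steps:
s = -1/9 (s = -1*1/9 = -1/9 ≈ -0.11111)
I(w, x) = 2*x*(-3 + x) (I(w, x) = (-3 + x)*(2*x) = 2*x*(-3 + x))
z(B) = (B + sqrt(2)*sqrt(B))/(-1/9 + B) (z(B) = (B + sqrt(B + B))/(B - 1/9) = (B + sqrt(2*B))/(-1/9 + B) = (B + sqrt(2)*sqrt(B))/(-1/9 + B))
(z(I(4, -2)) - 894)**2 = (9*(2*(-2)*(-3 - 2) + sqrt(2)*sqrt(2*(-2)*(-3 - 2)))/(-1 + 9*(2*(-2)*(-3 - 2))) - 894)**2 = (9*(2*(-2)*(-5) + sqrt(2)*sqrt(2*(-2)*(-5)))/(-1 + 9*(2*(-2)*(-5))) - 894)**2 = (9*(20 + sqrt(2)*sqrt(20))/(-1 + 9*20) - 894)**2 = (9*(20 + sqrt(2)*(2*sqrt(5)))/(-1 + 180) - 894)**2 = (9*(20 + 2*sqrt(10))/179 - 894)**2 = (9*(1/179)*(20 + 2*sqrt(10)) - 894)**2 = ((180/179 + 18*sqrt(10)/179) - 894)**2 = (-159846/179 + 18*sqrt(10)/179)**2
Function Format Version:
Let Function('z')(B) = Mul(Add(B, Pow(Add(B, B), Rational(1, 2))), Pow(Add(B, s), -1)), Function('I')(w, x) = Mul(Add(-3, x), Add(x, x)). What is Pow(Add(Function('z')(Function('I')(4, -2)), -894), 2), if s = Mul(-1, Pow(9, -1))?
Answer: Add(Rational(25550746956, 32041), Mul(Rational(-5754456, 32041), Pow(10, Rational(1, 2)))) ≈ 7.9687e+5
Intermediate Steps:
s = Rational(-1, 9) (s = Mul(-1, Rational(1, 9)) = Rational(-1, 9) ≈ -0.11111)
Function('I')(w, x) = Mul(2, x, Add(-3, x)) (Function('I')(w, x) = Mul(Add(-3, x), Mul(2, x)) = Mul(2, x, Add(-3, x)))
Function('z')(B) = Mul(Pow(Add(Rational(-1, 9), B), -1), Add(B, Mul(Pow(2, Rational(1, 2)), Pow(B, Rational(1, 2))))) (Function('z')(B) = Mul(Add(B, Pow(Add(B, B), Rational(1, 2))), Pow(Add(B, Rational(-1, 9)), -1)) = Mul(Add(B, Pow(Mul(2, B), Rational(1, 2))), Pow(Add(Rational(-1, 9), B), -1)) = Mul(Add(B, Mul(Pow(2, Rational(1, 2)), Pow(B, Rational(1, 2)))), Pow(Add(Rational(-1, 9), B), -1)) = Mul(Pow(Add(Rational(-1, 9), B), -1), Add(B, Mul(Pow(2, Rational(1, 2)), Pow(B, Rational(1, 2))))))
Pow(Add(Function('z')(Function('I')(4, -2)), -894), 2) = Pow(Add(Mul(9, Pow(Add(-1, Mul(9, Mul(2, -2, Add(-3, -2)))), -1), Add(Mul(2, -2, Add(-3, -2)), Mul(Pow(2, Rational(1, 2)), Pow(Mul(2, -2, Add(-3, -2)), Rational(1, 2))))), -894), 2) = Pow(Add(Mul(9, Pow(Add(-1, Mul(9, Mul(2, -2, -5))), -1), Add(Mul(2, -2, -5), Mul(Pow(2, Rational(1, 2)), Pow(Mul(2, -2, -5), Rational(1, 2))))), -894), 2) = Pow(Add(Mul(9, Pow(Add(-1, Mul(9, 20)), -1), Add(20, Mul(Pow(2, Rational(1, 2)), Pow(20, Rational(1, 2))))), -894), 2) = Pow(Add(Mul(9, Pow(Add(-1, 180), -1), Add(20, Mul(Pow(2, Rational(1, 2)), Mul(2, Pow(5, Rational(1, 2)))))), -894), 2) = Pow(Add(Mul(9, Pow(179, -1), Add(20, Mul(2, Pow(10, Rational(1, 2))))), -894), 2) = Pow(Add(Mul(9, Rational(1, 179), Add(20, Mul(2, Pow(10, Rational(1, 2))))), -894), 2) = Pow(Add(Add(Rational(180, 179), Mul(Rational(18, 179), Pow(10, Rational(1, 2)))), -894), 2) = Pow(Add(Rational(-159846, 179), Mul(Rational(18, 179), Pow(10, Rational(1, 2)))), 2)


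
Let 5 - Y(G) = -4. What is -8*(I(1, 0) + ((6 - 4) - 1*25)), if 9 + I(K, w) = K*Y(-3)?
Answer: 184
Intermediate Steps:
Y(G) = 9 (Y(G) = 5 - 1*(-4) = 5 + 4 = 9)
I(K, w) = -9 + 9*K (I(K, w) = -9 + K*9 = -9 + 9*K)
-8*(I(1, 0) + ((6 - 4) - 1*25)) = -8*((-9 + 9*1) + ((6 - 4) - 1*25)) = -8*((-9 + 9) + (2 - 25)) = -8*(0 - 23) = -8*(-23) = 184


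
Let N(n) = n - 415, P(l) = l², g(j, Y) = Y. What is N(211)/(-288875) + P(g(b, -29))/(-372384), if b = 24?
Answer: -166977539/107572428000 ≈ -0.0015522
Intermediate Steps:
N(n) = -415 + n
N(211)/(-288875) + P(g(b, -29))/(-372384) = (-415 + 211)/(-288875) + (-29)²/(-372384) = -204*(-1/288875) + 841*(-1/372384) = 204/288875 - 841/372384 = -166977539/107572428000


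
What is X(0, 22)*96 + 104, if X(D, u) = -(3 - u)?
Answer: 1928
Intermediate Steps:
X(D, u) = -3 + u
X(0, 22)*96 + 104 = (-3 + 22)*96 + 104 = 19*96 + 104 = 1824 + 104 = 1928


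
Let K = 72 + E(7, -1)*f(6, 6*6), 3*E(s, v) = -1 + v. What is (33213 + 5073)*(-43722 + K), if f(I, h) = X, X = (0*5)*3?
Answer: -1671183900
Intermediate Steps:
E(s, v) = -⅓ + v/3 (E(s, v) = (-1 + v)/3 = -⅓ + v/3)
X = 0 (X = 0*3 = 0)
f(I, h) = 0
K = 72 (K = 72 + (-⅓ + (⅓)*(-1))*0 = 72 + (-⅓ - ⅓)*0 = 72 - ⅔*0 = 72 + 0 = 72)
(33213 + 5073)*(-43722 + K) = (33213 + 5073)*(-43722 + 72) = 38286*(-43650) = -1671183900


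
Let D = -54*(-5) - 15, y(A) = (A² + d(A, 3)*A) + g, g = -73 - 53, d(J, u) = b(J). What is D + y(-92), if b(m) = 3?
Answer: 8317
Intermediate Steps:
d(J, u) = 3
g = -126
y(A) = -126 + A² + 3*A (y(A) = (A² + 3*A) - 126 = -126 + A² + 3*A)
D = 255 (D = 270 - 15 = 255)
D + y(-92) = 255 + (-126 + (-92)² + 3*(-92)) = 255 + (-126 + 8464 - 276) = 255 + 8062 = 8317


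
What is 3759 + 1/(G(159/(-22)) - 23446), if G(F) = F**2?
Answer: 42561589013/11322583 ≈ 3759.0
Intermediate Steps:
3759 + 1/(G(159/(-22)) - 23446) = 3759 + 1/((159/(-22))**2 - 23446) = 3759 + 1/((159*(-1/22))**2 - 23446) = 3759 + 1/((-159/22)**2 - 23446) = 3759 + 1/(25281/484 - 23446) = 3759 + 1/(-11322583/484) = 3759 - 484/11322583 = 42561589013/11322583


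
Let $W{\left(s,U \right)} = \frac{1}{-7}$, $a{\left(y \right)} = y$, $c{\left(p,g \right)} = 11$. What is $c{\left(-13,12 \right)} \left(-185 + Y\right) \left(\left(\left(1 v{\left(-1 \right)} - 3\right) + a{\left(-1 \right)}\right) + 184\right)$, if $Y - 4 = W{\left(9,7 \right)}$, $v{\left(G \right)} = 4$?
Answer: $- \frac{2566432}{7} \approx -3.6663 \cdot 10^{5}$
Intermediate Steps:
$W{\left(s,U \right)} = - \frac{1}{7}$
$Y = \frac{27}{7}$ ($Y = 4 - \frac{1}{7} = \frac{27}{7} \approx 3.8571$)
$c{\left(-13,12 \right)} \left(-185 + Y\right) \left(\left(\left(1 v{\left(-1 \right)} - 3\right) + a{\left(-1 \right)}\right) + 184\right) = 11 \left(-185 + \frac{27}{7}\right) \left(\left(\left(1 \cdot 4 - 3\right) - 1\right) + 184\right) = 11 \left(- \frac{1268 \left(\left(\left(4 - 3\right) - 1\right) + 184\right)}{7}\right) = 11 \left(- \frac{1268 \left(\left(1 - 1\right) + 184\right)}{7}\right) = 11 \left(- \frac{1268 \left(0 + 184\right)}{7}\right) = 11 \left(\left(- \frac{1268}{7}\right) 184\right) = 11 \left(- \frac{233312}{7}\right) = - \frac{2566432}{7}$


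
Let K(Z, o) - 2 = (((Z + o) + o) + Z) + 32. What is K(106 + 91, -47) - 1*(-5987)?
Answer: 6321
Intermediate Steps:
K(Z, o) = 34 + 2*Z + 2*o (K(Z, o) = 2 + ((((Z + o) + o) + Z) + 32) = 2 + (((Z + 2*o) + Z) + 32) = 2 + ((2*Z + 2*o) + 32) = 2 + (32 + 2*Z + 2*o) = 34 + 2*Z + 2*o)
K(106 + 91, -47) - 1*(-5987) = (34 + 2*(106 + 91) + 2*(-47)) - 1*(-5987) = (34 + 2*197 - 94) + 5987 = (34 + 394 - 94) + 5987 = 334 + 5987 = 6321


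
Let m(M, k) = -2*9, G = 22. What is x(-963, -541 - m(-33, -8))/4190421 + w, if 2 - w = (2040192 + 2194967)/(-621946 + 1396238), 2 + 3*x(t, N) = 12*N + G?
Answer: -33778484864977/9733828370796 ≈ -3.4702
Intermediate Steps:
m(M, k) = -18
x(t, N) = 20/3 + 4*N (x(t, N) = -⅔ + (12*N + 22)/3 = -⅔ + (22 + 12*N)/3 = -⅔ + (22/3 + 4*N) = 20/3 + 4*N)
w = -2686575/774292 (w = 2 - (2040192 + 2194967)/(-621946 + 1396238) = 2 - 4235159/774292 = -2686575/774292 ≈ -3.4697)
x(-963, -541 - m(-33, -8))/4190421 + w = (20/3 + 4*(-541 - 1*(-18)))/4190421 - 2686575/774292 = (20/3 + 4*(-541 + 18))*(1/4190421) - 2686575/774292 = (20/3 + 4*(-523))*(1/4190421) - 2686575/774292 = (20/3 - 2092)*(1/4190421) - 2686575/774292 = -6256/3*1/4190421 - 2686575/774292 = -6256/12571263 - 2686575/774292 = -33778484864977/9733828370796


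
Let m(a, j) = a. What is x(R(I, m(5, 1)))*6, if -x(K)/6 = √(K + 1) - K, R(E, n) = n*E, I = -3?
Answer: -540 - 36*I*√14 ≈ -540.0 - 134.7*I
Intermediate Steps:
R(E, n) = E*n
x(K) = -6*√(1 + K) + 6*K (x(K) = -6*(√(K + 1) - K) = -6*(√(1 + K) - K) = -6*√(1 + K) + 6*K)
x(R(I, m(5, 1)))*6 = (-6*√(1 - 3*5) + 6*(-3*5))*6 = (-6*√(1 - 15) + 6*(-15))*6 = (-6*I*√14 - 90)*6 = (-90 - 6*I*√14)*6 = -540 - 36*I*√14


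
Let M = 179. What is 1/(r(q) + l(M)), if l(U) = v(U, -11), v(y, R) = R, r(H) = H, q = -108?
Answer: -1/119 ≈ -0.0084034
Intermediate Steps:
l(U) = -11
1/(r(q) + l(M)) = 1/(-108 - 11) = 1/(-119) = -1/119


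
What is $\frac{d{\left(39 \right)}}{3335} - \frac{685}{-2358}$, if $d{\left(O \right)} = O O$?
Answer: $\frac{5870993}{7863930} \approx 0.74657$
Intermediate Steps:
$d{\left(O \right)} = O^{2}$
$\frac{d{\left(39 \right)}}{3335} - \frac{685}{-2358} = \frac{39^{2}}{3335} - \frac{685}{-2358} = 1521 \cdot \frac{1}{3335} - - \frac{685}{2358} = \frac{1521}{3335} + \frac{685}{2358} = \frac{5870993}{7863930}$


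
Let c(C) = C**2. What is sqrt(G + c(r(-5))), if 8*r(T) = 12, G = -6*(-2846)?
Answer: sqrt(68313)/2 ≈ 130.68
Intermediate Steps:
G = 17076
r(T) = 3/2 (r(T) = (1/8)*12 = 3/2)
sqrt(G + c(r(-5))) = sqrt(17076 + (3/2)**2) = sqrt(17076 + 9/4) = sqrt(68313/4) = sqrt(68313)/2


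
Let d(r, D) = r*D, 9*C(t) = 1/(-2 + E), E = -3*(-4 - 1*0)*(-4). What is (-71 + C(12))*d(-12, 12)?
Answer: 255608/25 ≈ 10224.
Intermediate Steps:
E = -48 (E = -3*(-4 + 0)*(-4) = -3*(-4)*(-4) = 12*(-4) = -48)
C(t) = -1/450 (C(t) = 1/(9*(-2 - 48)) = (⅑)/(-50) = (⅑)*(-1/50) = -1/450)
d(r, D) = D*r
(-71 + C(12))*d(-12, 12) = (-71 - 1/450)*(12*(-12)) = -31951/450*(-144) = 255608/25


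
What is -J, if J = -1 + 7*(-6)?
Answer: 43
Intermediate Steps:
J = -43 (J = -1 - 42 = -43)
-J = -1*(-43) = 43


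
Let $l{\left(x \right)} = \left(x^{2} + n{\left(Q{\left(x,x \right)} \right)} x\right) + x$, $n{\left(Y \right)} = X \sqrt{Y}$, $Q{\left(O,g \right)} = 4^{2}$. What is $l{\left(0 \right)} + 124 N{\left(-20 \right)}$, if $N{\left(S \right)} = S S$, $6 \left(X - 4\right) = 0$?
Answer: $49600$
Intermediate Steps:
$Q{\left(O,g \right)} = 16$
$X = 4$ ($X = 4 + \frac{1}{6} \cdot 0 = 4 + 0 = 4$)
$n{\left(Y \right)} = 4 \sqrt{Y}$
$N{\left(S \right)} = S^{2}$
$l{\left(x \right)} = x^{2} + 17 x$ ($l{\left(x \right)} = \left(x^{2} + 4 \sqrt{16} x\right) + x = \left(x^{2} + 4 \cdot 4 x\right) + x = \left(x^{2} + 16 x\right) + x = x^{2} + 17 x$)
$l{\left(0 \right)} + 124 N{\left(-20 \right)} = 0 \left(17 + 0\right) + 124 \left(-20\right)^{2} = 0 \cdot 17 + 124 \cdot 400 = 0 + 49600 = 49600$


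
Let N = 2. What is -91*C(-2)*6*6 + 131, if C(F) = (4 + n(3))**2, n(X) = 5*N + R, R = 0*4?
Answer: -641965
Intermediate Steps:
R = 0
n(X) = 10 (n(X) = 5*2 + 0 = 10 + 0 = 10)
C(F) = 196 (C(F) = (4 + 10)**2 = 14**2 = 196)
-91*C(-2)*6*6 + 131 = -91*196*6*6 + 131 = -107016*6 + 131 = -91*7056 + 131 = -642096 + 131 = -641965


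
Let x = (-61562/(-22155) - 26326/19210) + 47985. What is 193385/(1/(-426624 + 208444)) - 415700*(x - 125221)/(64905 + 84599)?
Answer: -13423242859678343279465/318142680576 ≈ -4.2193e+10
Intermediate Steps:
x = 2042289779024/42559755 (x = (-61562*(-1/22155) - 26326*1/19210) + 47985 = (61562/22155 - 13163/9605) + 47985 = 59935349/42559755 + 47985 = 2042289779024/42559755 ≈ 47986.)
193385/(1/(-426624 + 208444)) - 415700*(x - 125221)/(64905 + 84599) = 193385/(1/(-426624 + 208444)) - 415700*(2042289779024/42559755 - 125221)/(64905 + 84599) = 193385/(1/(-218180)) - 415700/(149504/(-3287085301831/42559755)) = 193385/(-1/218180) - 415700/(149504*(-42559755/3287085301831)) = 193385*(-218180) - 415700/(-6362853611520/3287085301831) = -42192739300 - 415700*(-3287085301831/6362853611520) = -42192739300 + 68322067998557335/318142680576 = -13423242859678343279465/318142680576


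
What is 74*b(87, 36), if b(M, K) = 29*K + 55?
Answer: 81326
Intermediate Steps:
b(M, K) = 55 + 29*K
74*b(87, 36) = 74*(55 + 29*36) = 74*(55 + 1044) = 74*1099 = 81326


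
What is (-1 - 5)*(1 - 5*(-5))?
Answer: -156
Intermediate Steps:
(-1 - 5)*(1 - 5*(-5)) = -6*(1 + 25) = -6*26 = -156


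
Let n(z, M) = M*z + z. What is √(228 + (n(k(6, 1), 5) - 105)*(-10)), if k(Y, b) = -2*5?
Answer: √1878 ≈ 43.336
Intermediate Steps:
k(Y, b) = -10
n(z, M) = z + M*z
√(228 + (n(k(6, 1), 5) - 105)*(-10)) = √(228 + (-10*(1 + 5) - 105)*(-10)) = √(228 + (-10*6 - 105)*(-10)) = √(228 + (-60 - 105)*(-10)) = √(228 - 165*(-10)) = √(228 + 1650) = √1878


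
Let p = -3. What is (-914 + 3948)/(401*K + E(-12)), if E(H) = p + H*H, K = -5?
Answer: -1517/932 ≈ -1.6277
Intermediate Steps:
E(H) = -3 + H² (E(H) = -3 + H*H = -3 + H²)
(-914 + 3948)/(401*K + E(-12)) = (-914 + 3948)/(401*(-5) + (-3 + (-12)²)) = 3034/(-2005 + (-3 + 144)) = 3034/(-2005 + 141) = 3034/(-1864) = 3034*(-1/1864) = -1517/932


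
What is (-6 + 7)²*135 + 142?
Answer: 277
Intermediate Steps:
(-6 + 7)²*135 + 142 = 1²*135 + 142 = 1*135 + 142 = 135 + 142 = 277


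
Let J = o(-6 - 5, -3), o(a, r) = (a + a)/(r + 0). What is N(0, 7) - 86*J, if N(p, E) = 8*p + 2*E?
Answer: -1850/3 ≈ -616.67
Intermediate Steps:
N(p, E) = 2*E + 8*p
o(a, r) = 2*a/r (o(a, r) = (2*a)/r = 2*a/r)
J = 22/3 (J = 2*(-6 - 5)/(-3) = 2*(-11)*(-⅓) = 22/3 ≈ 7.3333)
N(0, 7) - 86*J = (2*7 + 8*0) - 86*22/3 = (14 + 0) - 1892/3 = 14 - 1892/3 = -1850/3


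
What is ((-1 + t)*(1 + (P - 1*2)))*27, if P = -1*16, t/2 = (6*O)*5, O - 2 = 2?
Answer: -109701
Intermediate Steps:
O = 4 (O = 2 + 2 = 4)
t = 240 (t = 2*((6*4)*5) = 2*(24*5) = 2*120 = 240)
P = -16
((-1 + t)*(1 + (P - 1*2)))*27 = ((-1 + 240)*(1 + (-16 - 1*2)))*27 = (239*(1 + (-16 - 2)))*27 = (239*(1 - 18))*27 = (239*(-17))*27 = -4063*27 = -109701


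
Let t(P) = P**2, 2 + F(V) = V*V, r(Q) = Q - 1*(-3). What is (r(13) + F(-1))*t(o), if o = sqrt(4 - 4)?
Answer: 0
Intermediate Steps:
r(Q) = 3 + Q (r(Q) = Q + 3 = 3 + Q)
o = 0 (o = sqrt(0) = 0)
F(V) = -2 + V**2 (F(V) = -2 + V*V = -2 + V**2)
(r(13) + F(-1))*t(o) = ((3 + 13) + (-2 + (-1)**2))*0**2 = (16 + (-2 + 1))*0 = (16 - 1)*0 = 15*0 = 0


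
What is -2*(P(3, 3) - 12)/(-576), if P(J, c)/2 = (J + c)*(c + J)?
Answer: 5/24 ≈ 0.20833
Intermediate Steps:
P(J, c) = 2*(J + c)² (P(J, c) = 2*((J + c)*(c + J)) = 2*((J + c)*(J + c)) = 2*(J + c)²)
-2*(P(3, 3) - 12)/(-576) = -2*(2*(3 + 3)² - 12)/(-576) = -2*(2*6² - 12)*(-1/576) = -2*(2*36 - 12)*(-1/576) = -2*(72 - 12)*(-1/576) = -2*60*(-1/576) = -120*(-1/576) = 5/24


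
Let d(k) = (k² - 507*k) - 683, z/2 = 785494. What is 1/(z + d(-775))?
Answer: 1/2563855 ≈ 3.9004e-7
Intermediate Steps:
z = 1570988 (z = 2*785494 = 1570988)
d(k) = -683 + k² - 507*k
1/(z + d(-775)) = 1/(1570988 + (-683 + (-775)² - 507*(-775))) = 1/(1570988 + (-683 + 600625 + 392925)) = 1/(1570988 + 992867) = 1/2563855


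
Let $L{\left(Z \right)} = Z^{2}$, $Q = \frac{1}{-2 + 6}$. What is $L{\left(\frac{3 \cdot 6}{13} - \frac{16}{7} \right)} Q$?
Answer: $\frac{1681}{8281} \approx 0.20299$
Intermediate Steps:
$Q = \frac{1}{4} \approx 0.25$
$L{\left(\frac{3 \cdot 6}{13} - \frac{16}{7} \right)} Q = \left(\frac{3 \cdot 6}{13} - \frac{16}{7}\right)^{2} \cdot \frac{1}{4} = \left(18 \cdot \frac{1}{13} - \frac{16}{7}\right)^{2} \cdot \frac{1}{4} = \left(\frac{18}{13} - \frac{16}{7}\right)^{2} \cdot \frac{1}{4} = \left(- \frac{82}{91}\right)^{2} \cdot \frac{1}{4} = \frac{6724}{8281} \cdot \frac{1}{4} = \frac{1681}{8281}$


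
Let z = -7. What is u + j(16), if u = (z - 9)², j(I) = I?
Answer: 272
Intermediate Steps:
u = 256 (u = (-7 - 9)² = (-16)² = 256)
u + j(16) = 256 + 16 = 272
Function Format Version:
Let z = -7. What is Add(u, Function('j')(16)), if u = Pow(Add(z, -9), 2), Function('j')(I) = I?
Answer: 272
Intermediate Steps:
u = 256 (u = Pow(Add(-7, -9), 2) = Pow(-16, 2) = 256)
Add(u, Function('j')(16)) = Add(256, 16) = 272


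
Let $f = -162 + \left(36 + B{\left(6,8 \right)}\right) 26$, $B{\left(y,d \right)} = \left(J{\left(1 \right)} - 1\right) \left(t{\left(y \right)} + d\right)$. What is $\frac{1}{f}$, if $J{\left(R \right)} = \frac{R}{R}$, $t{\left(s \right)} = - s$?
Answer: $\frac{1}{774} \approx 0.001292$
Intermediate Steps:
$J{\left(R \right)} = 1$
$B{\left(y,d \right)} = 0$ ($B{\left(y,d \right)} = \left(1 - 1\right) \left(- y + d\right) = 0 \left(d - y\right) = 0$)
$f = 774$ ($f = -162 + \left(36 + 0\right) 26 = -162 + 36 \cdot 26 = -162 + 936 = 774$)
$\frac{1}{f} = \frac{1}{774}$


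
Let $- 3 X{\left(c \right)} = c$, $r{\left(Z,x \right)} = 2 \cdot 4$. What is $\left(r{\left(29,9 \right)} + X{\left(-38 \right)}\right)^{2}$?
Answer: $\frac{3844}{9} \approx 427.11$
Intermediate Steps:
$r{\left(Z,x \right)} = 8$
$X{\left(c \right)} = - \frac{c}{3}$
$\left(r{\left(29,9 \right)} + X{\left(-38 \right)}\right)^{2} = \left(8 - - \frac{38}{3}\right)^{2} = \left(8 + \frac{38}{3}\right)^{2} = \left(\frac{62}{3}\right)^{2} = \frac{3844}{9}$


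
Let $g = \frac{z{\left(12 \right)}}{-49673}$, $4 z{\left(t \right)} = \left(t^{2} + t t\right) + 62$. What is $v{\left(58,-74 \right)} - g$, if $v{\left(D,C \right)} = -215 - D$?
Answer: $- \frac{27121283}{99346} \approx -273.0$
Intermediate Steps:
$z{\left(t \right)} = \frac{31}{2} + \frac{t^{2}}{2}$ ($z{\left(t \right)} = \frac{\left(t^{2} + t t\right) + 62}{4} = \frac{\left(t^{2} + t^{2}\right) + 62}{4} = \frac{2 t^{2} + 62}{4} = \frac{62 + 2 t^{2}}{4} = \frac{31}{2} + \frac{t^{2}}{2}$)
$g = - \frac{175}{99346}$ ($g = \frac{\frac{31}{2} + \frac{12^{2}}{2}}{-49673} = \left(\frac{31}{2} + \frac{1}{2} \cdot 144\right) \left(- \frac{1}{49673}\right) = \left(\frac{31}{2} + 72\right) \left(- \frac{1}{49673}\right) = \frac{175}{2} \left(- \frac{1}{49673}\right) = - \frac{175}{99346} \approx -0.0017615$)
$v{\left(58,-74 \right)} - g = \left(-215 - 58\right) - - \frac{175}{99346} = \left(-215 - 58\right) + \frac{175}{99346} = -273 + \frac{175}{99346} = - \frac{27121283}{99346}$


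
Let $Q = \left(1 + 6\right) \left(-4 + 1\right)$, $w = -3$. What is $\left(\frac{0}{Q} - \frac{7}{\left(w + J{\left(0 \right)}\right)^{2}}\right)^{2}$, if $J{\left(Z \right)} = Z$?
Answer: $\frac{49}{81} \approx 0.60494$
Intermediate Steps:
$Q = -21$ ($Q = 7 \left(-3\right) = -21$)
$\left(\frac{0}{Q} - \frac{7}{\left(w + J{\left(0 \right)}\right)^{2}}\right)^{2} = \left(\frac{0}{-21} - \frac{7}{\left(-3 + 0\right)^{2}}\right)^{2} = \left(0 \left(- \frac{1}{21}\right) - \frac{7}{\left(-3\right)^{2}}\right)^{2} = \left(0 - \frac{7}{9}\right)^{2} = \left(- \frac{7}{9}\right)^{2} = \frac{49}{81}$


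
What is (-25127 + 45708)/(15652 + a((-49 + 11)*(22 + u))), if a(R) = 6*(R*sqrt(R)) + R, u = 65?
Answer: 127046513/650476990946 + 102061179*I*sqrt(3306)/325238495473 ≈ 0.00019531 + 0.018043*I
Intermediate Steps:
a(R) = R + 6*R**(3/2) (a(R) = 6*R**(3/2) + R = R + 6*R**(3/2))
(-25127 + 45708)/(15652 + a((-49 + 11)*(22 + u))) = (-25127 + 45708)/(15652 + ((-49 + 11)*(22 + 65) + 6*((-49 + 11)*(22 + 65))**(3/2))) = 20581/(15652 + (-38*87 + 6*(-38*87)**(3/2))) = 20581/(15652 + (-3306 + 6*(-3306)**(3/2))) = 20581/(15652 + (-3306 + 6*(-3306*I*sqrt(3306)))) = 20581/(15652 + (-3306 - 19836*I*sqrt(3306))) = 20581/(12346 - 19836*I*sqrt(3306))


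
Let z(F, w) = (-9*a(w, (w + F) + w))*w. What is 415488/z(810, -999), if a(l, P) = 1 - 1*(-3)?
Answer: 34624/2997 ≈ 11.553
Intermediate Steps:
a(l, P) = 4 (a(l, P) = 1 + 3 = 4)
z(F, w) = -36*w (z(F, w) = (-9*4)*w = -36*w)
415488/z(810, -999) = 415488/((-36*(-999))) = 415488/35964 = 415488*(1/35964) = 34624/2997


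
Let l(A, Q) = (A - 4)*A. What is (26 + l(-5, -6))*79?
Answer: 5609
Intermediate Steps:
l(A, Q) = A*(-4 + A) (l(A, Q) = (-4 + A)*A = A*(-4 + A))
(26 + l(-5, -6))*79 = (26 - 5*(-4 - 5))*79 = (26 - 5*(-9))*79 = (26 + 45)*79 = 71*79 = 5609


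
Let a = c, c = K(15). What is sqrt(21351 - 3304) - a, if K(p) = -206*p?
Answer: 3090 + sqrt(18047) ≈ 3224.3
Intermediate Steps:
c = -3090 (c = -206*15 = -3090)
a = -3090
sqrt(21351 - 3304) - a = sqrt(21351 - 3304) - 1*(-3090) = sqrt(18047) + 3090 = 3090 + sqrt(18047)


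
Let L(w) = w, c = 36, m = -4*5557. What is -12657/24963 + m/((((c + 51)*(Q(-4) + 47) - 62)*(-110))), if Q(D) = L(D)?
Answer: -761213961/1683712745 ≈ -0.45210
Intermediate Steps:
m = -22228
Q(D) = D
-12657/24963 + m/((((c + 51)*(Q(-4) + 47) - 62)*(-110))) = -12657/24963 - 22228*(-1/(110*((36 + 51)*(-4 + 47) - 62))) = -12657*1/24963 - 22228*(-1/(110*(87*43 - 62))) = -4219/8321 - 22228*(-1/(110*(3741 - 62))) = -4219/8321 - 22228/(3679*(-110)) = -4219/8321 - 22228/(-404690) = -4219/8321 - 22228*(-1/404690) = -4219/8321 + 11114/202345 = -761213961/1683712745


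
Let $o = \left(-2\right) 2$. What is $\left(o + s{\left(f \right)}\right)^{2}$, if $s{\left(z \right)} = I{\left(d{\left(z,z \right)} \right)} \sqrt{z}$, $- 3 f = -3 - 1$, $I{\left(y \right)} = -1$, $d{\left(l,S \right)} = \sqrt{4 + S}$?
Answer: $\frac{52}{3} + \frac{16 \sqrt{3}}{3} \approx 26.571$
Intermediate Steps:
$f = \frac{4}{3}$ ($f = - \frac{-3 - 1}{3} = \left(- \frac{1}{3}\right) \left(-4\right) = \frac{4}{3} \approx 1.3333$)
$s{\left(z \right)} = - \sqrt{z}$
$o = -4$
$\left(o + s{\left(f \right)}\right)^{2} = \left(-4 - \sqrt{\frac{4}{3}}\right)^{2} = \left(-4 - \frac{2 \sqrt{3}}{3}\right)^{2}$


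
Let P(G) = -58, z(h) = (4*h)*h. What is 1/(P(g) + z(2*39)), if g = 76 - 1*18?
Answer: 1/24278 ≈ 4.1190e-5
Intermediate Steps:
g = 58 (g = 76 - 18 = 58)
z(h) = 4*h²
1/(P(g) + z(2*39)) = 1/(-58 + 4*(2*39)²) = 1/(-58 + 4*78²) = 1/(-58 + 4*6084) = 1/(-58 + 24336) = 1/24278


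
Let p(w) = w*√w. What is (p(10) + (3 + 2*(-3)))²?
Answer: 1009 - 60*√10 ≈ 819.26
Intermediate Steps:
p(w) = w^(3/2)
(p(10) + (3 + 2*(-3)))² = (10^(3/2) + (3 + 2*(-3)))² = (10*√10 + (3 - 6))² = (10*√10 - 3)² = (-3 + 10*√10)²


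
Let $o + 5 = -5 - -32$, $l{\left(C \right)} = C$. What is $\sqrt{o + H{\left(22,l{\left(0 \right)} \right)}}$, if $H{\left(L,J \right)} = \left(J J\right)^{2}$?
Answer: $\sqrt{22} \approx 4.6904$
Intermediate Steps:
$H{\left(L,J \right)} = J^{4}$ ($H{\left(L,J \right)} = \left(J^{2}\right)^{2} = J^{4}$)
$o = 22$ ($o = -5 - -27 = -5 + \left(-5 + 32\right) = -5 + 27 = 22$)
$\sqrt{o + H{\left(22,l{\left(0 \right)} \right)}} = \sqrt{22 + 0^{4}} = \sqrt{22 + 0} = \sqrt{22}$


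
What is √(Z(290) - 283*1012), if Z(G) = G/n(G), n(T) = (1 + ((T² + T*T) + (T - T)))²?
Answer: I*√8102594314940506/168201 ≈ 535.16*I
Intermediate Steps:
n(T) = (1 + 2*T²)² (n(T) = (1 + ((T² + T²) + 0))² = (1 + (2*T² + 0))² = (1 + 2*T²)²)
Z(G) = G/(1 + 2*G²)² (Z(G) = G/((1 + 2*G²)²) = G/(1 + 2*G²)²)
√(Z(290) - 283*1012) = √(290/(1 + 2*290²)² - 283*1012) = √(290/(1 + 2*84100)² - 286396) = √(290/(1 + 168200)² - 286396) = √(290/168201² - 286396) = √(290*(1/28291576401) - 286396) = √(290/28291576401 - 286396) = √(-8102594314940506/28291576401) = I*√8102594314940506/168201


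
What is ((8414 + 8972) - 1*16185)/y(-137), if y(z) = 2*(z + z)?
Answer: -1201/548 ≈ -2.1916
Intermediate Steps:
y(z) = 4*z (y(z) = 2*(2*z) = 4*z)
((8414 + 8972) - 1*16185)/y(-137) = ((8414 + 8972) - 1*16185)/((4*(-137))) = (17386 - 16185)/(-548) = 1201*(-1/548) = -1201/548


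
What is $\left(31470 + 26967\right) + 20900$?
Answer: $79337$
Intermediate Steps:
$\left(31470 + 26967\right) + 20900 = 58437 + 20900 = 79337$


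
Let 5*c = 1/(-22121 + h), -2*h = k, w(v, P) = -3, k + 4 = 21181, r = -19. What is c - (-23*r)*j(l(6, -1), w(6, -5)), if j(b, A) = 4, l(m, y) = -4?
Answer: -571762062/327095 ≈ -1748.0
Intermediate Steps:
k = 21177 (k = -4 + 21181 = 21177)
h = -21177/2 (h = -½*21177 = -21177/2 ≈ -10589.)
c = -2/327095 (c = 1/(5*(-22121 - 21177/2)) = 1/(5*(-65419/2)) = (⅕)*(-2/65419) = -2/327095 ≈ -6.1144e-6)
c - (-23*r)*j(l(6, -1), w(6, -5)) = -2/327095 - (-23*(-19))*4 = -2/327095 - 437*4 = -2/327095 - 1*1748 = -2/327095 - 1748 = -571762062/327095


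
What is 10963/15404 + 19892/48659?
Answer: 839864985/749543236 ≈ 1.1205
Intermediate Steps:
10963/15404 + 19892/48659 = 839864985/749543236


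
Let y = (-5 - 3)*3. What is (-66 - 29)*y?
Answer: 2280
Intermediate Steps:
y = -24 (y = -8*3 = -24)
(-66 - 29)*y = (-66 - 29)*(-24) = -95*(-24) = 2280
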